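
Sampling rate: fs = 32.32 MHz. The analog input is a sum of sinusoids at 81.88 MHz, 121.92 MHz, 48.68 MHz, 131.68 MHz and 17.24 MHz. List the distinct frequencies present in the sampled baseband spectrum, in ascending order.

2.4 MHz, 7.36 MHz, 15.08 MHz, 15.96 MHz

fs/2 = 16.16 MHz.
81.88 MHz mod fs = 17.24 MHz.
17.24 MHz > fs/2 = 16.16 MHz, folds to fs − 17.24 MHz = 15.08 MHz.
121.92 MHz mod fs = 24.96 MHz.
24.96 MHz > fs/2 = 16.16 MHz, folds to fs − 24.96 MHz = 7.36 MHz.
48.68 MHz mod fs = 16.36 MHz.
16.36 MHz > fs/2 = 16.16 MHz, folds to fs − 16.36 MHz = 15.96 MHz.
131.68 MHz mod fs = 2.4 MHz.
2.4 MHz ≤ fs/2 = 16.16 MHz, appears at 2.4 MHz.
17.24 MHz > fs/2 = 16.16 MHz, folds to fs − 17.24 MHz = 15.08 MHz.
Distinct values: {2.4 MHz, 7.36 MHz, 15.08 MHz, 15.96 MHz}.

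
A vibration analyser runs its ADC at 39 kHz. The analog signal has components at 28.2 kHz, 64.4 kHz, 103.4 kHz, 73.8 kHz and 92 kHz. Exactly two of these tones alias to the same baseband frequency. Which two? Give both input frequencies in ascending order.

fs/2 = 19.5 kHz.
28.2 kHz > fs/2 = 19.5 kHz, folds to fs − 28.2 kHz = 10.8 kHz.
64.4 kHz mod fs = 25.4 kHz.
25.4 kHz > fs/2 = 19.5 kHz, folds to fs − 25.4 kHz = 13.6 kHz.
103.4 kHz mod fs = 25.4 kHz.
25.4 kHz > fs/2 = 19.5 kHz, folds to fs − 25.4 kHz = 13.6 kHz.
73.8 kHz mod fs = 34.8 kHz.
34.8 kHz > fs/2 = 19.5 kHz, folds to fs − 34.8 kHz = 4.2 kHz.
92 kHz mod fs = 14 kHz.
14 kHz ≤ fs/2 = 19.5 kHz, appears at 14 kHz.
64.4 kHz and 103.4 kHz both map to 13.6 kHz.

64.4 kHz, 103.4 kHz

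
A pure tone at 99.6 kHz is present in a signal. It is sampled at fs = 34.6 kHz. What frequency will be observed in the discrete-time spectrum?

4.2 kHz

99.6 kHz mod fs = 30.4 kHz.
30.4 kHz > fs/2 = 17.3 kHz, folds to fs − 30.4 kHz = 4.2 kHz.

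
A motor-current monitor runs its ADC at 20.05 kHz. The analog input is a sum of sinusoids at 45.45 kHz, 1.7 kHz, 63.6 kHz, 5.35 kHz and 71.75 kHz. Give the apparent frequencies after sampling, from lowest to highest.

1.7 kHz, 3.45 kHz, 5.35 kHz, 8.45 kHz

fs/2 = 10.025 kHz.
45.45 kHz mod fs = 5.35 kHz.
5.35 kHz ≤ fs/2 = 10.025 kHz, appears at 5.35 kHz.
1.7 kHz ≤ fs/2 = 10.025 kHz, passes unchanged.
63.6 kHz mod fs = 3.45 kHz.
3.45 kHz ≤ fs/2 = 10.025 kHz, appears at 3.45 kHz.
5.35 kHz ≤ fs/2 = 10.025 kHz, passes unchanged.
71.75 kHz mod fs = 11.6 kHz.
11.6 kHz > fs/2 = 10.025 kHz, folds to fs − 11.6 kHz = 8.45 kHz.
Distinct values: {1.7 kHz, 3.45 kHz, 5.35 kHz, 8.45 kHz}.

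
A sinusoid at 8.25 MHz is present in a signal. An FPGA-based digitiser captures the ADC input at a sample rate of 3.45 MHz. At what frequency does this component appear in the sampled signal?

8.25 MHz mod fs = 1.35 MHz.
1.35 MHz ≤ fs/2 = 1.725 MHz, appears at 1.35 MHz.

1.35 MHz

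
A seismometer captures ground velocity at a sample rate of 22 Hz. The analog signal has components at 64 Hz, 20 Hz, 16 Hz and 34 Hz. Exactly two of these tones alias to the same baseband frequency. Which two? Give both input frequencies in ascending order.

20 Hz, 64 Hz

fs/2 = 11 Hz.
64 Hz mod fs = 20 Hz.
20 Hz > fs/2 = 11 Hz, folds to fs − 20 Hz = 2 Hz.
20 Hz > fs/2 = 11 Hz, folds to fs − 20 Hz = 2 Hz.
16 Hz > fs/2 = 11 Hz, folds to fs − 16 Hz = 6 Hz.
34 Hz mod fs = 12 Hz.
12 Hz > fs/2 = 11 Hz, folds to fs − 12 Hz = 10 Hz.
20 Hz and 64 Hz both map to 2 Hz.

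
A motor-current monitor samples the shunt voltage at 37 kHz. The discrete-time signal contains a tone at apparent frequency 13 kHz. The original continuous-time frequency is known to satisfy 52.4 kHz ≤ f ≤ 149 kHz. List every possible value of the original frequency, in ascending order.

Frequencies that alias to 13 kHz are k·fs ± 13 kHz for integer k ≥ 0.
k=0: 13 kHz.
k=1: 24 kHz, 50 kHz.
k=2: 61 kHz, 87 kHz.
k=3: 98 kHz, 124 kHz.
k=4: 135 kHz, 161 kHz.
k=5: 172 kHz, 198 kHz.
Within [52.4 kHz, 149 kHz]: 61 kHz, 87 kHz, 98 kHz, 124 kHz, 135 kHz.

61 kHz, 87 kHz, 98 kHz, 124 kHz, 135 kHz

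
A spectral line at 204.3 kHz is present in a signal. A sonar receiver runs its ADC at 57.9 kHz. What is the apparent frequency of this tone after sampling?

204.3 kHz mod fs = 30.6 kHz.
30.6 kHz > fs/2 = 28.95 kHz, folds to fs − 30.6 kHz = 27.3 kHz.

27.3 kHz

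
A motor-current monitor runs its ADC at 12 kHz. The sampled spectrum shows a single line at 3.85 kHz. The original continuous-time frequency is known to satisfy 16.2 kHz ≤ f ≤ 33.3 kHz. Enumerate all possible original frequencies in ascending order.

20.15 kHz, 27.85 kHz, 32.15 kHz

Frequencies that alias to 3.85 kHz are k·fs ± 3.85 kHz for integer k ≥ 0.
k=0: 3.85 kHz.
k=1: 8.15 kHz, 15.85 kHz.
k=2: 20.15 kHz, 27.85 kHz.
k=3: 32.15 kHz, 39.85 kHz.
k=4: 44.15 kHz, 51.85 kHz.
Within [16.2 kHz, 33.3 kHz]: 20.15 kHz, 27.85 kHz, 32.15 kHz.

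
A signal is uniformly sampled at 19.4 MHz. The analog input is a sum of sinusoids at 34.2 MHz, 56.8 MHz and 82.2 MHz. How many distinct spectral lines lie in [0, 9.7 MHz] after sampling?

2

fs/2 = 9.7 MHz.
34.2 MHz mod fs = 14.8 MHz.
14.8 MHz > fs/2 = 9.7 MHz, folds to fs − 14.8 MHz = 4.6 MHz.
56.8 MHz mod fs = 18 MHz.
18 MHz > fs/2 = 9.7 MHz, folds to fs − 18 MHz = 1.4 MHz.
82.2 MHz mod fs = 4.6 MHz.
4.6 MHz ≤ fs/2 = 9.7 MHz, appears at 4.6 MHz.
Distinct values: {1.4 MHz, 4.6 MHz} → 2.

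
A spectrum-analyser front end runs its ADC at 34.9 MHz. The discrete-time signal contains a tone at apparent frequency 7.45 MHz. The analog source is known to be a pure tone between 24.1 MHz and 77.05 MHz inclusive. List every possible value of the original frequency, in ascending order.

Frequencies that alias to 7.45 MHz are k·fs ± 7.45 MHz for integer k ≥ 0.
k=0: 7.45 MHz.
k=1: 27.45 MHz, 42.35 MHz.
k=2: 62.35 MHz, 77.25 MHz.
k=3: 97.25 MHz, 112.15 MHz.
Within [24.1 MHz, 77.05 MHz]: 27.45 MHz, 42.35 MHz, 62.35 MHz.

27.45 MHz, 42.35 MHz, 62.35 MHz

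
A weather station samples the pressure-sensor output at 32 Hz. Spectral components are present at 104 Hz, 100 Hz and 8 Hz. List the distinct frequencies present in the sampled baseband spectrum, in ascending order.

fs/2 = 16 Hz.
104 Hz mod fs = 8 Hz.
8 Hz ≤ fs/2 = 16 Hz, appears at 8 Hz.
100 Hz mod fs = 4 Hz.
4 Hz ≤ fs/2 = 16 Hz, appears at 4 Hz.
8 Hz ≤ fs/2 = 16 Hz, passes unchanged.
Distinct values: {4 Hz, 8 Hz}.

4 Hz, 8 Hz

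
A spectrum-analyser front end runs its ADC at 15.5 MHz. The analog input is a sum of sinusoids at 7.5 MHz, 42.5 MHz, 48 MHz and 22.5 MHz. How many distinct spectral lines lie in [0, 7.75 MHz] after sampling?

fs/2 = 7.75 MHz.
7.5 MHz ≤ fs/2 = 7.75 MHz, passes unchanged.
42.5 MHz mod fs = 11.5 MHz.
11.5 MHz > fs/2 = 7.75 MHz, folds to fs − 11.5 MHz = 4 MHz.
48 MHz mod fs = 1.5 MHz.
1.5 MHz ≤ fs/2 = 7.75 MHz, appears at 1.5 MHz.
22.5 MHz mod fs = 7 MHz.
7 MHz ≤ fs/2 = 7.75 MHz, appears at 7 MHz.
Distinct values: {1.5 MHz, 4 MHz, 7 MHz, 7.5 MHz} → 4.

4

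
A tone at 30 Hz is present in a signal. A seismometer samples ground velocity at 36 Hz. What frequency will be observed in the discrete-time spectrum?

30 Hz > fs/2 = 18 Hz, folds to fs − 30 Hz = 6 Hz.

6 Hz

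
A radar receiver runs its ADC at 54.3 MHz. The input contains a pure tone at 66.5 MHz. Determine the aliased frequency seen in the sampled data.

66.5 MHz mod fs = 12.2 MHz.
12.2 MHz ≤ fs/2 = 27.15 MHz, appears at 12.2 MHz.

12.2 MHz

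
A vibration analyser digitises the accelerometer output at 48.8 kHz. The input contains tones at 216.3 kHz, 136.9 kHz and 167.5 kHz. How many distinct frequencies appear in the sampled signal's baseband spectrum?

fs/2 = 24.4 kHz.
216.3 kHz mod fs = 21.1 kHz.
21.1 kHz ≤ fs/2 = 24.4 kHz, appears at 21.1 kHz.
136.9 kHz mod fs = 39.3 kHz.
39.3 kHz > fs/2 = 24.4 kHz, folds to fs − 39.3 kHz = 9.5 kHz.
167.5 kHz mod fs = 21.1 kHz.
21.1 kHz ≤ fs/2 = 24.4 kHz, appears at 21.1 kHz.
Distinct values: {9.5 kHz, 21.1 kHz} → 2.

2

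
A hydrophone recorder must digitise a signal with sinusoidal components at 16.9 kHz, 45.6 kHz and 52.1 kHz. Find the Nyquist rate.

104.2 kHz

Highest-frequency component: 52.1 kHz.
Nyquist rate = 2 × 52.1 kHz = 104.2 kHz.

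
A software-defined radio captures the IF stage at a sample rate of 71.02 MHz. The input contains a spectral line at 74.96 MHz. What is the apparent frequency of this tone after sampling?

3.94 MHz

74.96 MHz mod fs = 3.94 MHz.
3.94 MHz ≤ fs/2 = 35.51 MHz, appears at 3.94 MHz.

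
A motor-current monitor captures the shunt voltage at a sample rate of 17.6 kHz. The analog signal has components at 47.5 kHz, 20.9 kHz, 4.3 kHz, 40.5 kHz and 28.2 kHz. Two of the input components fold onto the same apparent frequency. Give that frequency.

fs/2 = 8.8 kHz.
47.5 kHz mod fs = 12.3 kHz.
12.3 kHz > fs/2 = 8.8 kHz, folds to fs − 12.3 kHz = 5.3 kHz.
20.9 kHz mod fs = 3.3 kHz.
3.3 kHz ≤ fs/2 = 8.8 kHz, appears at 3.3 kHz.
4.3 kHz ≤ fs/2 = 8.8 kHz, passes unchanged.
40.5 kHz mod fs = 5.3 kHz.
5.3 kHz ≤ fs/2 = 8.8 kHz, appears at 5.3 kHz.
28.2 kHz mod fs = 10.6 kHz.
10.6 kHz > fs/2 = 8.8 kHz, folds to fs − 10.6 kHz = 7 kHz.
40.5 kHz and 47.5 kHz both map to 5.3 kHz.

5.3 kHz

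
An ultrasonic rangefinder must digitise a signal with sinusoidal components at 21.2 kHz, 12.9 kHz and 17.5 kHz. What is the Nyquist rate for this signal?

Highest-frequency component: 21.2 kHz.
Nyquist rate = 2 × 21.2 kHz = 42.4 kHz.

42.4 kHz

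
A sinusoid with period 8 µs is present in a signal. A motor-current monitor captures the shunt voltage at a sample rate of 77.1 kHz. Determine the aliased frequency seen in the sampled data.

29.2 kHz

T = 8 µs → f = 1/T = 125 kHz.
125 kHz mod fs = 47.9 kHz.
47.9 kHz > fs/2 = 38.55 kHz, folds to fs − 47.9 kHz = 29.2 kHz.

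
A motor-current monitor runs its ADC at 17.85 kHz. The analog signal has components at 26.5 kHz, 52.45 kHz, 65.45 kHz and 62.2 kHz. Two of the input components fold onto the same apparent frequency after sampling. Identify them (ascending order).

26.5 kHz, 62.2 kHz

fs/2 = 8.925 kHz.
26.5 kHz mod fs = 8.65 kHz.
8.65 kHz ≤ fs/2 = 8.925 kHz, appears at 8.65 kHz.
52.45 kHz mod fs = 16.75 kHz.
16.75 kHz > fs/2 = 8.925 kHz, folds to fs − 16.75 kHz = 1.1 kHz.
65.45 kHz mod fs = 11.9 kHz.
11.9 kHz > fs/2 = 8.925 kHz, folds to fs − 11.9 kHz = 5.95 kHz.
62.2 kHz mod fs = 8.65 kHz.
8.65 kHz ≤ fs/2 = 8.925 kHz, appears at 8.65 kHz.
26.5 kHz and 62.2 kHz both map to 8.65 kHz.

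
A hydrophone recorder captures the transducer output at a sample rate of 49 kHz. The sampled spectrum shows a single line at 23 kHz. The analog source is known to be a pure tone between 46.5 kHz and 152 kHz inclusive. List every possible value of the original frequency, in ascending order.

72 kHz, 75 kHz, 121 kHz, 124 kHz

Frequencies that alias to 23 kHz are k·fs ± 23 kHz for integer k ≥ 0.
k=0: 23 kHz.
k=1: 26 kHz, 72 kHz.
k=2: 75 kHz, 121 kHz.
k=3: 124 kHz, 170 kHz.
k=4: 173 kHz, 219 kHz.
Within [46.5 kHz, 152 kHz]: 72 kHz, 75 kHz, 121 kHz, 124 kHz.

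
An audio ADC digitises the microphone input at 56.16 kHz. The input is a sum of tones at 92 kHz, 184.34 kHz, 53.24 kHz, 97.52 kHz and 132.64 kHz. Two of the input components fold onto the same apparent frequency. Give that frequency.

fs/2 = 28.08 kHz.
92 kHz mod fs = 35.84 kHz.
35.84 kHz > fs/2 = 28.08 kHz, folds to fs − 35.84 kHz = 20.32 kHz.
184.34 kHz mod fs = 15.86 kHz.
15.86 kHz ≤ fs/2 = 28.08 kHz, appears at 15.86 kHz.
53.24 kHz > fs/2 = 28.08 kHz, folds to fs − 53.24 kHz = 2.92 kHz.
97.52 kHz mod fs = 41.36 kHz.
41.36 kHz > fs/2 = 28.08 kHz, folds to fs − 41.36 kHz = 14.8 kHz.
132.64 kHz mod fs = 20.32 kHz.
20.32 kHz ≤ fs/2 = 28.08 kHz, appears at 20.32 kHz.
92 kHz and 132.64 kHz both map to 20.32 kHz.

20.32 kHz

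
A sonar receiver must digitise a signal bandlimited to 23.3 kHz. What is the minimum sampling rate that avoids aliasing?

Nyquist rate = 2 × 23.3 kHz = 46.6 kHz.

46.6 kHz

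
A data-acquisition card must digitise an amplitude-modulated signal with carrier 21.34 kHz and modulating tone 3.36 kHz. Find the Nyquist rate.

49.4 kHz

AM sidebands sit at fc ± fm = 17.98 kHz and 24.7 kHz.
Highest-frequency component: 24.7 kHz.
Nyquist rate = 2 × 24.7 kHz = 49.4 kHz.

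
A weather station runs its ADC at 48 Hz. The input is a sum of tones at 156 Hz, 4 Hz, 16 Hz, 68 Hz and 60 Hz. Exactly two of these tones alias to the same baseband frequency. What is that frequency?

fs/2 = 24 Hz.
156 Hz mod fs = 12 Hz.
12 Hz ≤ fs/2 = 24 Hz, appears at 12 Hz.
4 Hz ≤ fs/2 = 24 Hz, passes unchanged.
16 Hz ≤ fs/2 = 24 Hz, passes unchanged.
68 Hz mod fs = 20 Hz.
20 Hz ≤ fs/2 = 24 Hz, appears at 20 Hz.
60 Hz mod fs = 12 Hz.
12 Hz ≤ fs/2 = 24 Hz, appears at 12 Hz.
60 Hz and 156 Hz both map to 12 Hz.

12 Hz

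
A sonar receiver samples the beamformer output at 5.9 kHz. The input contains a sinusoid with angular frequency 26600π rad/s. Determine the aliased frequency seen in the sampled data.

ω = 26600π rad/s → f = ω/(2π) = 13300 Hz = 13.3 kHz.
13.3 kHz mod fs = 1.5 kHz.
1.5 kHz ≤ fs/2 = 2.95 kHz, appears at 1.5 kHz.

1.5 kHz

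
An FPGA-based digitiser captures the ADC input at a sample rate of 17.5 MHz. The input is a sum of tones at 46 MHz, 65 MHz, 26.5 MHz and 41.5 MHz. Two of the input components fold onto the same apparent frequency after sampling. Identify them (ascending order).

fs/2 = 8.75 MHz.
46 MHz mod fs = 11 MHz.
11 MHz > fs/2 = 8.75 MHz, folds to fs − 11 MHz = 6.5 MHz.
65 MHz mod fs = 12.5 MHz.
12.5 MHz > fs/2 = 8.75 MHz, folds to fs − 12.5 MHz = 5 MHz.
26.5 MHz mod fs = 9 MHz.
9 MHz > fs/2 = 8.75 MHz, folds to fs − 9 MHz = 8.5 MHz.
41.5 MHz mod fs = 6.5 MHz.
6.5 MHz ≤ fs/2 = 8.75 MHz, appears at 6.5 MHz.
41.5 MHz and 46 MHz both map to 6.5 MHz.

41.5 MHz, 46 MHz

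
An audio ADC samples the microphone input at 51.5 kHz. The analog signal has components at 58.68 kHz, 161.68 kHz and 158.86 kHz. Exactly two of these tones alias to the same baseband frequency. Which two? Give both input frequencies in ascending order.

58.68 kHz, 161.68 kHz

fs/2 = 25.75 kHz.
58.68 kHz mod fs = 7.18 kHz.
7.18 kHz ≤ fs/2 = 25.75 kHz, appears at 7.18 kHz.
161.68 kHz mod fs = 7.18 kHz.
7.18 kHz ≤ fs/2 = 25.75 kHz, appears at 7.18 kHz.
158.86 kHz mod fs = 4.36 kHz.
4.36 kHz ≤ fs/2 = 25.75 kHz, appears at 4.36 kHz.
58.68 kHz and 161.68 kHz both map to 7.18 kHz.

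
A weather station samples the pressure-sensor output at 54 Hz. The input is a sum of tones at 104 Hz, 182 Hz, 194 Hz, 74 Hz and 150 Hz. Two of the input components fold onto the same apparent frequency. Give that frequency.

20 Hz

fs/2 = 27 Hz.
104 Hz mod fs = 50 Hz.
50 Hz > fs/2 = 27 Hz, folds to fs − 50 Hz = 4 Hz.
182 Hz mod fs = 20 Hz.
20 Hz ≤ fs/2 = 27 Hz, appears at 20 Hz.
194 Hz mod fs = 32 Hz.
32 Hz > fs/2 = 27 Hz, folds to fs − 32 Hz = 22 Hz.
74 Hz mod fs = 20 Hz.
20 Hz ≤ fs/2 = 27 Hz, appears at 20 Hz.
150 Hz mod fs = 42 Hz.
42 Hz > fs/2 = 27 Hz, folds to fs − 42 Hz = 12 Hz.
74 Hz and 182 Hz both map to 20 Hz.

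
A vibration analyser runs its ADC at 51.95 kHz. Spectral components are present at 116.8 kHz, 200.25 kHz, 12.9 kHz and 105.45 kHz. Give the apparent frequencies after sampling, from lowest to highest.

fs/2 = 25.975 kHz.
116.8 kHz mod fs = 12.9 kHz.
12.9 kHz ≤ fs/2 = 25.975 kHz, appears at 12.9 kHz.
200.25 kHz mod fs = 44.4 kHz.
44.4 kHz > fs/2 = 25.975 kHz, folds to fs − 44.4 kHz = 7.55 kHz.
12.9 kHz ≤ fs/2 = 25.975 kHz, passes unchanged.
105.45 kHz mod fs = 1.55 kHz.
1.55 kHz ≤ fs/2 = 25.975 kHz, appears at 1.55 kHz.
Distinct values: {1.55 kHz, 7.55 kHz, 12.9 kHz}.

1.55 kHz, 7.55 kHz, 12.9 kHz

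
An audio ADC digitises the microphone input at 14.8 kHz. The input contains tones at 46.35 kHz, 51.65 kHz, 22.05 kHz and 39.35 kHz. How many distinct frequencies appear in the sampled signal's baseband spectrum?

3

fs/2 = 7.4 kHz.
46.35 kHz mod fs = 1.95 kHz.
1.95 kHz ≤ fs/2 = 7.4 kHz, appears at 1.95 kHz.
51.65 kHz mod fs = 7.25 kHz.
7.25 kHz ≤ fs/2 = 7.4 kHz, appears at 7.25 kHz.
22.05 kHz mod fs = 7.25 kHz.
7.25 kHz ≤ fs/2 = 7.4 kHz, appears at 7.25 kHz.
39.35 kHz mod fs = 9.75 kHz.
9.75 kHz > fs/2 = 7.4 kHz, folds to fs − 9.75 kHz = 5.05 kHz.
Distinct values: {1.95 kHz, 5.05 kHz, 7.25 kHz} → 3.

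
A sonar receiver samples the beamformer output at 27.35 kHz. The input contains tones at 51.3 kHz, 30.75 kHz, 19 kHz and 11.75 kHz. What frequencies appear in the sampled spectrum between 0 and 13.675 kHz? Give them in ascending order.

3.4 kHz, 8.35 kHz, 11.75 kHz

fs/2 = 13.675 kHz.
51.3 kHz mod fs = 23.95 kHz.
23.95 kHz > fs/2 = 13.675 kHz, folds to fs − 23.95 kHz = 3.4 kHz.
30.75 kHz mod fs = 3.4 kHz.
3.4 kHz ≤ fs/2 = 13.675 kHz, appears at 3.4 kHz.
19 kHz > fs/2 = 13.675 kHz, folds to fs − 19 kHz = 8.35 kHz.
11.75 kHz ≤ fs/2 = 13.675 kHz, passes unchanged.
Distinct values: {3.4 kHz, 8.35 kHz, 11.75 kHz}.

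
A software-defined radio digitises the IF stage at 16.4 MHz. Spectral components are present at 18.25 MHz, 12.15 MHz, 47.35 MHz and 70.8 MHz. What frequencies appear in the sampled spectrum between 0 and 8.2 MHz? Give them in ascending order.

fs/2 = 8.2 MHz.
18.25 MHz mod fs = 1.85 MHz.
1.85 MHz ≤ fs/2 = 8.2 MHz, appears at 1.85 MHz.
12.15 MHz > fs/2 = 8.2 MHz, folds to fs − 12.15 MHz = 4.25 MHz.
47.35 MHz mod fs = 14.55 MHz.
14.55 MHz > fs/2 = 8.2 MHz, folds to fs − 14.55 MHz = 1.85 MHz.
70.8 MHz mod fs = 5.2 MHz.
5.2 MHz ≤ fs/2 = 8.2 MHz, appears at 5.2 MHz.
Distinct values: {1.85 MHz, 4.25 MHz, 5.2 MHz}.

1.85 MHz, 4.25 MHz, 5.2 MHz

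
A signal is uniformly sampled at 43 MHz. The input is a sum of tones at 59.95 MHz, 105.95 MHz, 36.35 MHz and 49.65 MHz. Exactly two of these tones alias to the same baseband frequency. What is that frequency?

6.65 MHz

fs/2 = 21.5 MHz.
59.95 MHz mod fs = 16.95 MHz.
16.95 MHz ≤ fs/2 = 21.5 MHz, appears at 16.95 MHz.
105.95 MHz mod fs = 19.95 MHz.
19.95 MHz ≤ fs/2 = 21.5 MHz, appears at 19.95 MHz.
36.35 MHz > fs/2 = 21.5 MHz, folds to fs − 36.35 MHz = 6.65 MHz.
49.65 MHz mod fs = 6.65 MHz.
6.65 MHz ≤ fs/2 = 21.5 MHz, appears at 6.65 MHz.
36.35 MHz and 49.65 MHz both map to 6.65 MHz.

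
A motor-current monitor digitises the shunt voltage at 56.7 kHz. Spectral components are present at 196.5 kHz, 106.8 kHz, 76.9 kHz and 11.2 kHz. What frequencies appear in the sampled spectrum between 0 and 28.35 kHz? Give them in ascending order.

6.6 kHz, 11.2 kHz, 20.2 kHz, 26.4 kHz

fs/2 = 28.35 kHz.
196.5 kHz mod fs = 26.4 kHz.
26.4 kHz ≤ fs/2 = 28.35 kHz, appears at 26.4 kHz.
106.8 kHz mod fs = 50.1 kHz.
50.1 kHz > fs/2 = 28.35 kHz, folds to fs − 50.1 kHz = 6.6 kHz.
76.9 kHz mod fs = 20.2 kHz.
20.2 kHz ≤ fs/2 = 28.35 kHz, appears at 20.2 kHz.
11.2 kHz ≤ fs/2 = 28.35 kHz, passes unchanged.
Distinct values: {6.6 kHz, 11.2 kHz, 20.2 kHz, 26.4 kHz}.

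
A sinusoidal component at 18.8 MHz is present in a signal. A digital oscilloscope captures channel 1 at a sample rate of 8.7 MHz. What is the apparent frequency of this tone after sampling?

1.4 MHz

18.8 MHz mod fs = 1.4 MHz.
1.4 MHz ≤ fs/2 = 4.35 MHz, appears at 1.4 MHz.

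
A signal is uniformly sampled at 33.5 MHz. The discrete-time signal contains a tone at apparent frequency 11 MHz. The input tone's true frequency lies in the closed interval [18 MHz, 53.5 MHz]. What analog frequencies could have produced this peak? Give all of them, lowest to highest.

22.5 MHz, 44.5 MHz

Frequencies that alias to 11 MHz are k·fs ± 11 MHz for integer k ≥ 0.
k=0: 11 MHz.
k=1: 22.5 MHz, 44.5 MHz.
k=2: 56 MHz, 78 MHz.
Within [18 MHz, 53.5 MHz]: 22.5 MHz, 44.5 MHz.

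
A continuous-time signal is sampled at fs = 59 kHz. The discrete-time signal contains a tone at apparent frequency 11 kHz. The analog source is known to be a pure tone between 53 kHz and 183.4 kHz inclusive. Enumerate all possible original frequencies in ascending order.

Frequencies that alias to 11 kHz are k·fs ± 11 kHz for integer k ≥ 0.
k=0: 11 kHz.
k=1: 48 kHz, 70 kHz.
k=2: 107 kHz, 129 kHz.
k=3: 166 kHz, 188 kHz.
k=4: 225 kHz, 247 kHz.
Within [53 kHz, 183.4 kHz]: 70 kHz, 107 kHz, 129 kHz, 166 kHz.

70 kHz, 107 kHz, 129 kHz, 166 kHz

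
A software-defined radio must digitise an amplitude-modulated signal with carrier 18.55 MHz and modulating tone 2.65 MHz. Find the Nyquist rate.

AM sidebands sit at fc ± fm = 15.9 MHz and 21.2 MHz.
Highest-frequency component: 21.2 MHz.
Nyquist rate = 2 × 21.2 MHz = 42.4 MHz.

42.4 MHz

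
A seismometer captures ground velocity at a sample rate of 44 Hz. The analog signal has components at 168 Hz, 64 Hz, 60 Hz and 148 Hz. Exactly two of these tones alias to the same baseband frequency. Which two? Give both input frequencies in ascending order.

fs/2 = 22 Hz.
168 Hz mod fs = 36 Hz.
36 Hz > fs/2 = 22 Hz, folds to fs − 36 Hz = 8 Hz.
64 Hz mod fs = 20 Hz.
20 Hz ≤ fs/2 = 22 Hz, appears at 20 Hz.
60 Hz mod fs = 16 Hz.
16 Hz ≤ fs/2 = 22 Hz, appears at 16 Hz.
148 Hz mod fs = 16 Hz.
16 Hz ≤ fs/2 = 22 Hz, appears at 16 Hz.
60 Hz and 148 Hz both map to 16 Hz.

60 Hz, 148 Hz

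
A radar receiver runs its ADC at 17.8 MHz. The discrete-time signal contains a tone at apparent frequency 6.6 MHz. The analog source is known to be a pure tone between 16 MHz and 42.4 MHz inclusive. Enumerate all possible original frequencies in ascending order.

24.4 MHz, 29 MHz, 42.2 MHz

Frequencies that alias to 6.6 MHz are k·fs ± 6.6 MHz for integer k ≥ 0.
k=0: 6.6 MHz.
k=1: 11.2 MHz, 24.4 MHz.
k=2: 29 MHz, 42.2 MHz.
k=3: 46.8 MHz, 60 MHz.
Within [16 MHz, 42.4 MHz]: 24.4 MHz, 29 MHz, 42.2 MHz.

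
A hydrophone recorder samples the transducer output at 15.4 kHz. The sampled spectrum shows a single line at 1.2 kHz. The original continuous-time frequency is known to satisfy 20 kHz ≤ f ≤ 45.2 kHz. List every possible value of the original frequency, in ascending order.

Frequencies that alias to 1.2 kHz are k·fs ± 1.2 kHz for integer k ≥ 0.
k=0: 1.2 kHz.
k=1: 14.2 kHz, 16.6 kHz.
k=2: 29.6 kHz, 32 kHz.
k=3: 45 kHz, 47.4 kHz.
k=4: 60.4 kHz, 62.8 kHz.
Within [20 kHz, 45.2 kHz]: 29.6 kHz, 32 kHz, 45 kHz.

29.6 kHz, 32 kHz, 45 kHz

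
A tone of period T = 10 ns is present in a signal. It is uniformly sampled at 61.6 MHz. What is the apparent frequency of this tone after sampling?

T = 10 ns → f = 1/T = 100 MHz.
100 MHz mod fs = 38.4 MHz.
38.4 MHz > fs/2 = 30.8 MHz, folds to fs − 38.4 MHz = 23.2 MHz.

23.2 MHz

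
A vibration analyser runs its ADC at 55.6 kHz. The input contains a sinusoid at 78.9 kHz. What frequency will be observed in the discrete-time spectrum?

23.3 kHz

78.9 kHz mod fs = 23.3 kHz.
23.3 kHz ≤ fs/2 = 27.8 kHz, appears at 23.3 kHz.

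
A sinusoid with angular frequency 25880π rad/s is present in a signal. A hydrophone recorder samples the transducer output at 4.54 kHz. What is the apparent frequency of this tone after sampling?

ω = 25880π rad/s → f = ω/(2π) = 12940 Hz = 12.94 kHz.
12.94 kHz mod fs = 3.86 kHz.
3.86 kHz > fs/2 = 2.27 kHz, folds to fs − 3.86 kHz = 0.68 kHz.

0.68 kHz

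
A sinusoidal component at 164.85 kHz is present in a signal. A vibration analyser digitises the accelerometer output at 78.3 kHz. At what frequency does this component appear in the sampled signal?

8.25 kHz

164.85 kHz mod fs = 8.25 kHz.
8.25 kHz ≤ fs/2 = 39.15 kHz, appears at 8.25 kHz.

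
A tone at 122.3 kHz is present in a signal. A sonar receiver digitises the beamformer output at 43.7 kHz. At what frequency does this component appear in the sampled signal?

8.8 kHz

122.3 kHz mod fs = 34.9 kHz.
34.9 kHz > fs/2 = 21.85 kHz, folds to fs − 34.9 kHz = 8.8 kHz.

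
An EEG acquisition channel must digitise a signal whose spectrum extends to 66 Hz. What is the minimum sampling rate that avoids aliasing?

132 Hz

Nyquist rate = 2 × 66 Hz = 132 Hz.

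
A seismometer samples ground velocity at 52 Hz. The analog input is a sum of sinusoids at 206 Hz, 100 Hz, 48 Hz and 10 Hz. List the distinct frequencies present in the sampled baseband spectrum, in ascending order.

2 Hz, 4 Hz, 10 Hz

fs/2 = 26 Hz.
206 Hz mod fs = 50 Hz.
50 Hz > fs/2 = 26 Hz, folds to fs − 50 Hz = 2 Hz.
100 Hz mod fs = 48 Hz.
48 Hz > fs/2 = 26 Hz, folds to fs − 48 Hz = 4 Hz.
48 Hz > fs/2 = 26 Hz, folds to fs − 48 Hz = 4 Hz.
10 Hz ≤ fs/2 = 26 Hz, passes unchanged.
Distinct values: {2 Hz, 4 Hz, 10 Hz}.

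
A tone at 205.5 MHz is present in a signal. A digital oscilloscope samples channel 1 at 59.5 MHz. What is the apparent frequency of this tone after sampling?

27 MHz

205.5 MHz mod fs = 27 MHz.
27 MHz ≤ fs/2 = 29.75 MHz, appears at 27 MHz.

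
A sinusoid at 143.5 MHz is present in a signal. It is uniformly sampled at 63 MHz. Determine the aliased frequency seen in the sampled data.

143.5 MHz mod fs = 17.5 MHz.
17.5 MHz ≤ fs/2 = 31.5 MHz, appears at 17.5 MHz.

17.5 MHz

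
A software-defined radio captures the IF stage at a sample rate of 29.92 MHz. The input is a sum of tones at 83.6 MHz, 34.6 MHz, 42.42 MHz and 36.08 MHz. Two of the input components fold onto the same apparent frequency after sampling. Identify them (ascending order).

36.08 MHz, 83.6 MHz

fs/2 = 14.96 MHz.
83.6 MHz mod fs = 23.76 MHz.
23.76 MHz > fs/2 = 14.96 MHz, folds to fs − 23.76 MHz = 6.16 MHz.
34.6 MHz mod fs = 4.68 MHz.
4.68 MHz ≤ fs/2 = 14.96 MHz, appears at 4.68 MHz.
42.42 MHz mod fs = 12.5 MHz.
12.5 MHz ≤ fs/2 = 14.96 MHz, appears at 12.5 MHz.
36.08 MHz mod fs = 6.16 MHz.
6.16 MHz ≤ fs/2 = 14.96 MHz, appears at 6.16 MHz.
36.08 MHz and 83.6 MHz both map to 6.16 MHz.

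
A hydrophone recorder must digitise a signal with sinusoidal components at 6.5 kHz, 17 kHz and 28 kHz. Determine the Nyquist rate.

Highest-frequency component: 28 kHz.
Nyquist rate = 2 × 28 kHz = 56 kHz.

56 kHz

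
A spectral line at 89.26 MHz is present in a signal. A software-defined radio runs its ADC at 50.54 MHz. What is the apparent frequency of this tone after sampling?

11.82 MHz

89.26 MHz mod fs = 38.72 MHz.
38.72 MHz > fs/2 = 25.27 MHz, folds to fs − 38.72 MHz = 11.82 MHz.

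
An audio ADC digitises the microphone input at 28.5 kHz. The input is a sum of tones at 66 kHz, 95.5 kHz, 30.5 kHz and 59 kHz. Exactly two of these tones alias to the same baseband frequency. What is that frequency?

fs/2 = 14.25 kHz.
66 kHz mod fs = 9 kHz.
9 kHz ≤ fs/2 = 14.25 kHz, appears at 9 kHz.
95.5 kHz mod fs = 10 kHz.
10 kHz ≤ fs/2 = 14.25 kHz, appears at 10 kHz.
30.5 kHz mod fs = 2 kHz.
2 kHz ≤ fs/2 = 14.25 kHz, appears at 2 kHz.
59 kHz mod fs = 2 kHz.
2 kHz ≤ fs/2 = 14.25 kHz, appears at 2 kHz.
30.5 kHz and 59 kHz both map to 2 kHz.

2 kHz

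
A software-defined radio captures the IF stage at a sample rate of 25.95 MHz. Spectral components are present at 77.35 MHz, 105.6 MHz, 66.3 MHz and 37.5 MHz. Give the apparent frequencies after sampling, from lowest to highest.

fs/2 = 12.975 MHz.
77.35 MHz mod fs = 25.45 MHz.
25.45 MHz > fs/2 = 12.975 MHz, folds to fs − 25.45 MHz = 0.5 MHz.
105.6 MHz mod fs = 1.8 MHz.
1.8 MHz ≤ fs/2 = 12.975 MHz, appears at 1.8 MHz.
66.3 MHz mod fs = 14.4 MHz.
14.4 MHz > fs/2 = 12.975 MHz, folds to fs − 14.4 MHz = 11.55 MHz.
37.5 MHz mod fs = 11.55 MHz.
11.55 MHz ≤ fs/2 = 12.975 MHz, appears at 11.55 MHz.
Distinct values: {0.5 MHz, 1.8 MHz, 11.55 MHz}.

0.5 MHz, 1.8 MHz, 11.55 MHz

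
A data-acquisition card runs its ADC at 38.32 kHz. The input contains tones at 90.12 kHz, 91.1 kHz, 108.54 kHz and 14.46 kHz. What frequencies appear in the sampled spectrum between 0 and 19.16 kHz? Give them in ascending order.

fs/2 = 19.16 kHz.
90.12 kHz mod fs = 13.48 kHz.
13.48 kHz ≤ fs/2 = 19.16 kHz, appears at 13.48 kHz.
91.1 kHz mod fs = 14.46 kHz.
14.46 kHz ≤ fs/2 = 19.16 kHz, appears at 14.46 kHz.
108.54 kHz mod fs = 31.9 kHz.
31.9 kHz > fs/2 = 19.16 kHz, folds to fs − 31.9 kHz = 6.42 kHz.
14.46 kHz ≤ fs/2 = 19.16 kHz, passes unchanged.
Distinct values: {6.42 kHz, 13.48 kHz, 14.46 kHz}.

6.42 kHz, 13.48 kHz, 14.46 kHz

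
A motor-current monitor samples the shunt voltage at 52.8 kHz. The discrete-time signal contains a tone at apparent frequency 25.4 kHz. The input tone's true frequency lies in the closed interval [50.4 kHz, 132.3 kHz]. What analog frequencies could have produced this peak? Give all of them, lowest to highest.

Frequencies that alias to 25.4 kHz are k·fs ± 25.4 kHz for integer k ≥ 0.
k=0: 25.4 kHz.
k=1: 27.4 kHz, 78.2 kHz.
k=2: 80.2 kHz, 131 kHz.
k=3: 133 kHz, 183.8 kHz.
Within [50.4 kHz, 132.3 kHz]: 78.2 kHz, 80.2 kHz, 131 kHz.

78.2 kHz, 80.2 kHz, 131 kHz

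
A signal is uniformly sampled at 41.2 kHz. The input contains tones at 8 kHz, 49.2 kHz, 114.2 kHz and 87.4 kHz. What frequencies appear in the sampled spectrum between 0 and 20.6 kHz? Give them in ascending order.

fs/2 = 20.6 kHz.
8 kHz ≤ fs/2 = 20.6 kHz, passes unchanged.
49.2 kHz mod fs = 8 kHz.
8 kHz ≤ fs/2 = 20.6 kHz, appears at 8 kHz.
114.2 kHz mod fs = 31.8 kHz.
31.8 kHz > fs/2 = 20.6 kHz, folds to fs − 31.8 kHz = 9.4 kHz.
87.4 kHz mod fs = 5 kHz.
5 kHz ≤ fs/2 = 20.6 kHz, appears at 5 kHz.
Distinct values: {5 kHz, 8 kHz, 9.4 kHz}.

5 kHz, 8 kHz, 9.4 kHz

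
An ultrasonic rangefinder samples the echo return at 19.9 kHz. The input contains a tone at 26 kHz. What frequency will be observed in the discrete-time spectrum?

26 kHz mod fs = 6.1 kHz.
6.1 kHz ≤ fs/2 = 9.95 kHz, appears at 6.1 kHz.

6.1 kHz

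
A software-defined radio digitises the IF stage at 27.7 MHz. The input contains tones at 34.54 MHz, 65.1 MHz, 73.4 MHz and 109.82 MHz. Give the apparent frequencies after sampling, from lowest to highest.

fs/2 = 13.85 MHz.
34.54 MHz mod fs = 6.84 MHz.
6.84 MHz ≤ fs/2 = 13.85 MHz, appears at 6.84 MHz.
65.1 MHz mod fs = 9.7 MHz.
9.7 MHz ≤ fs/2 = 13.85 MHz, appears at 9.7 MHz.
73.4 MHz mod fs = 18 MHz.
18 MHz > fs/2 = 13.85 MHz, folds to fs − 18 MHz = 9.7 MHz.
109.82 MHz mod fs = 26.72 MHz.
26.72 MHz > fs/2 = 13.85 MHz, folds to fs − 26.72 MHz = 0.98 MHz.
Distinct values: {0.98 MHz, 6.84 MHz, 9.7 MHz}.

0.98 MHz, 6.84 MHz, 9.7 MHz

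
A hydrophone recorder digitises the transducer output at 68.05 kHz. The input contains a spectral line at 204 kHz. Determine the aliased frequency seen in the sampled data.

0.15 kHz

204 kHz mod fs = 67.9 kHz.
67.9 kHz > fs/2 = 34.025 kHz, folds to fs − 67.9 kHz = 0.15 kHz.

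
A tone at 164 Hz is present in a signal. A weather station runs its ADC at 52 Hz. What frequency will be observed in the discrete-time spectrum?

8 Hz

164 Hz mod fs = 8 Hz.
8 Hz ≤ fs/2 = 26 Hz, appears at 8 Hz.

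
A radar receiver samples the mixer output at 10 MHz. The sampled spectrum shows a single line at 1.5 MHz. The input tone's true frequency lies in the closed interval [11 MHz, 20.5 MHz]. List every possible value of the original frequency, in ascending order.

11.5 MHz, 18.5 MHz

Frequencies that alias to 1.5 MHz are k·fs ± 1.5 MHz for integer k ≥ 0.
k=0: 1.5 MHz.
k=1: 8.5 MHz, 11.5 MHz.
k=2: 18.5 MHz, 21.5 MHz.
k=3: 28.5 MHz, 31.5 MHz.
Within [11 MHz, 20.5 MHz]: 11.5 MHz, 18.5 MHz.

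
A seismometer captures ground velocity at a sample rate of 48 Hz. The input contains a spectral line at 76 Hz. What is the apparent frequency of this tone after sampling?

20 Hz

76 Hz mod fs = 28 Hz.
28 Hz > fs/2 = 24 Hz, folds to fs − 28 Hz = 20 Hz.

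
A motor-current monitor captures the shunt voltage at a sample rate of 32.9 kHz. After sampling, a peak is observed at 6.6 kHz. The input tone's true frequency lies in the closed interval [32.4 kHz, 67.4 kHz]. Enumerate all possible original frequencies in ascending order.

Frequencies that alias to 6.6 kHz are k·fs ± 6.6 kHz for integer k ≥ 0.
k=0: 6.6 kHz.
k=1: 26.3 kHz, 39.5 kHz.
k=2: 59.2 kHz, 72.4 kHz.
k=3: 92.1 kHz, 105.3 kHz.
Within [32.4 kHz, 67.4 kHz]: 39.5 kHz, 59.2 kHz.

39.5 kHz, 59.2 kHz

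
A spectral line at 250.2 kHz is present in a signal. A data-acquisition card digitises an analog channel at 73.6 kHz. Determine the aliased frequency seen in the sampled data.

250.2 kHz mod fs = 29.4 kHz.
29.4 kHz ≤ fs/2 = 36.8 kHz, appears at 29.4 kHz.

29.4 kHz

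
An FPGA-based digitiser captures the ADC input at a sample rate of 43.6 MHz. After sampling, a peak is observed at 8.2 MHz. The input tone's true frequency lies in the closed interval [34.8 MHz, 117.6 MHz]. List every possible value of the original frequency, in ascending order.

Frequencies that alias to 8.2 MHz are k·fs ± 8.2 MHz for integer k ≥ 0.
k=0: 8.2 MHz.
k=1: 35.4 MHz, 51.8 MHz.
k=2: 79 MHz, 95.4 MHz.
k=3: 122.6 MHz, 139 MHz.
Within [34.8 MHz, 117.6 MHz]: 35.4 MHz, 51.8 MHz, 79 MHz, 95.4 MHz.

35.4 MHz, 51.8 MHz, 79 MHz, 95.4 MHz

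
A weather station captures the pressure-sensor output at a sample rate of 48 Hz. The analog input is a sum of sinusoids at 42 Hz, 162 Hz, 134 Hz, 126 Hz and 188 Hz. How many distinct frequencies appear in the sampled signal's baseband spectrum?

fs/2 = 24 Hz.
42 Hz > fs/2 = 24 Hz, folds to fs − 42 Hz = 6 Hz.
162 Hz mod fs = 18 Hz.
18 Hz ≤ fs/2 = 24 Hz, appears at 18 Hz.
134 Hz mod fs = 38 Hz.
38 Hz > fs/2 = 24 Hz, folds to fs − 38 Hz = 10 Hz.
126 Hz mod fs = 30 Hz.
30 Hz > fs/2 = 24 Hz, folds to fs − 30 Hz = 18 Hz.
188 Hz mod fs = 44 Hz.
44 Hz > fs/2 = 24 Hz, folds to fs − 44 Hz = 4 Hz.
Distinct values: {4 Hz, 6 Hz, 10 Hz, 18 Hz} → 4.

4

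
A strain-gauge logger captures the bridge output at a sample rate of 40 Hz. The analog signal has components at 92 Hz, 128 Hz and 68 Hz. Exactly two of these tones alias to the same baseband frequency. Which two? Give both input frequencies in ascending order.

68 Hz, 92 Hz

fs/2 = 20 Hz.
92 Hz mod fs = 12 Hz.
12 Hz ≤ fs/2 = 20 Hz, appears at 12 Hz.
128 Hz mod fs = 8 Hz.
8 Hz ≤ fs/2 = 20 Hz, appears at 8 Hz.
68 Hz mod fs = 28 Hz.
28 Hz > fs/2 = 20 Hz, folds to fs − 28 Hz = 12 Hz.
68 Hz and 92 Hz both map to 12 Hz.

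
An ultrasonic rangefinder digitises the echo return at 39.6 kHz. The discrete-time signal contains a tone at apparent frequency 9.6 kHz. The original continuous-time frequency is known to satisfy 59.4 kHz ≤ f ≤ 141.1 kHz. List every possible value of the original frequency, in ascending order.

Frequencies that alias to 9.6 kHz are k·fs ± 9.6 kHz for integer k ≥ 0.
k=0: 9.6 kHz.
k=1: 30 kHz, 49.2 kHz.
k=2: 69.6 kHz, 88.8 kHz.
k=3: 109.2 kHz, 128.4 kHz.
k=4: 148.8 kHz, 168 kHz.
Within [59.4 kHz, 141.1 kHz]: 69.6 kHz, 88.8 kHz, 109.2 kHz, 128.4 kHz.

69.6 kHz, 88.8 kHz, 109.2 kHz, 128.4 kHz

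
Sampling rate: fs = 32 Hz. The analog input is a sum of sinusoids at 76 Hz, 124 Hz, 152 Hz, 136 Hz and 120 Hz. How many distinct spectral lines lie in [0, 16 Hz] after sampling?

fs/2 = 16 Hz.
76 Hz mod fs = 12 Hz.
12 Hz ≤ fs/2 = 16 Hz, appears at 12 Hz.
124 Hz mod fs = 28 Hz.
28 Hz > fs/2 = 16 Hz, folds to fs − 28 Hz = 4 Hz.
152 Hz mod fs = 24 Hz.
24 Hz > fs/2 = 16 Hz, folds to fs − 24 Hz = 8 Hz.
136 Hz mod fs = 8 Hz.
8 Hz ≤ fs/2 = 16 Hz, appears at 8 Hz.
120 Hz mod fs = 24 Hz.
24 Hz > fs/2 = 16 Hz, folds to fs − 24 Hz = 8 Hz.
Distinct values: {4 Hz, 8 Hz, 12 Hz} → 3.

3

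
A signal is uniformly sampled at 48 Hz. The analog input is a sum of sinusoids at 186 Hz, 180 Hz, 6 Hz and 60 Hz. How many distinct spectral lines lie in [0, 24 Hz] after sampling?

fs/2 = 24 Hz.
186 Hz mod fs = 42 Hz.
42 Hz > fs/2 = 24 Hz, folds to fs − 42 Hz = 6 Hz.
180 Hz mod fs = 36 Hz.
36 Hz > fs/2 = 24 Hz, folds to fs − 36 Hz = 12 Hz.
6 Hz ≤ fs/2 = 24 Hz, passes unchanged.
60 Hz mod fs = 12 Hz.
12 Hz ≤ fs/2 = 24 Hz, appears at 12 Hz.
Distinct values: {6 Hz, 12 Hz} → 2.

2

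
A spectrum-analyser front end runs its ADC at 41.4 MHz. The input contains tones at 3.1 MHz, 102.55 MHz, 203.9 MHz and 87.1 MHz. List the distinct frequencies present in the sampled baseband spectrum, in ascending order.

3.1 MHz, 4.3 MHz, 19.75 MHz

fs/2 = 20.7 MHz.
3.1 MHz ≤ fs/2 = 20.7 MHz, passes unchanged.
102.55 MHz mod fs = 19.75 MHz.
19.75 MHz ≤ fs/2 = 20.7 MHz, appears at 19.75 MHz.
203.9 MHz mod fs = 38.3 MHz.
38.3 MHz > fs/2 = 20.7 MHz, folds to fs − 38.3 MHz = 3.1 MHz.
87.1 MHz mod fs = 4.3 MHz.
4.3 MHz ≤ fs/2 = 20.7 MHz, appears at 4.3 MHz.
Distinct values: {3.1 MHz, 4.3 MHz, 19.75 MHz}.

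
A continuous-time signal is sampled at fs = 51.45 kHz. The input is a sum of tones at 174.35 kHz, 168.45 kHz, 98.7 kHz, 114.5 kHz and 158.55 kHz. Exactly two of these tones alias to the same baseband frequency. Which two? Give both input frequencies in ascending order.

98.7 kHz, 158.55 kHz

fs/2 = 25.725 kHz.
174.35 kHz mod fs = 20 kHz.
20 kHz ≤ fs/2 = 25.725 kHz, appears at 20 kHz.
168.45 kHz mod fs = 14.1 kHz.
14.1 kHz ≤ fs/2 = 25.725 kHz, appears at 14.1 kHz.
98.7 kHz mod fs = 47.25 kHz.
47.25 kHz > fs/2 = 25.725 kHz, folds to fs − 47.25 kHz = 4.2 kHz.
114.5 kHz mod fs = 11.6 kHz.
11.6 kHz ≤ fs/2 = 25.725 kHz, appears at 11.6 kHz.
158.55 kHz mod fs = 4.2 kHz.
4.2 kHz ≤ fs/2 = 25.725 kHz, appears at 4.2 kHz.
98.7 kHz and 158.55 kHz both map to 4.2 kHz.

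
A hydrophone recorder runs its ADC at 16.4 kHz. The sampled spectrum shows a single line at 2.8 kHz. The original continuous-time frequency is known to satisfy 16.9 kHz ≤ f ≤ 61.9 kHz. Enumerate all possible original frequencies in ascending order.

19.2 kHz, 30 kHz, 35.6 kHz, 46.4 kHz, 52 kHz

Frequencies that alias to 2.8 kHz are k·fs ± 2.8 kHz for integer k ≥ 0.
k=0: 2.8 kHz.
k=1: 13.6 kHz, 19.2 kHz.
k=2: 30 kHz, 35.6 kHz.
k=3: 46.4 kHz, 52 kHz.
k=4: 62.8 kHz, 68.4 kHz.
Within [16.9 kHz, 61.9 kHz]: 19.2 kHz, 30 kHz, 35.6 kHz, 46.4 kHz, 52 kHz.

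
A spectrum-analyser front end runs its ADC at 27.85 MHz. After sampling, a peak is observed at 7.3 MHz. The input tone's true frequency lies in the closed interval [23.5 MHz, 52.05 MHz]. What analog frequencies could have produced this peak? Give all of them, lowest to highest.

35.15 MHz, 48.4 MHz

Frequencies that alias to 7.3 MHz are k·fs ± 7.3 MHz for integer k ≥ 0.
k=0: 7.3 MHz.
k=1: 20.55 MHz, 35.15 MHz.
k=2: 48.4 MHz, 63 MHz.
k=3: 76.25 MHz, 90.85 MHz.
Within [23.5 MHz, 52.05 MHz]: 35.15 MHz, 48.4 MHz.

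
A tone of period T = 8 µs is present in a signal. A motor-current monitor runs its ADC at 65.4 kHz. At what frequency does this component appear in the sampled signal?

T = 8 µs → f = 1/T = 125 kHz.
125 kHz mod fs = 59.6 kHz.
59.6 kHz > fs/2 = 32.7 kHz, folds to fs − 59.6 kHz = 5.8 kHz.

5.8 kHz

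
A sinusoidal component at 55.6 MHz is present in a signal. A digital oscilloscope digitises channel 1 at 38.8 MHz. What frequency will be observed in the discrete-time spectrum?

16.8 MHz

55.6 MHz mod fs = 16.8 MHz.
16.8 MHz ≤ fs/2 = 19.4 MHz, appears at 16.8 MHz.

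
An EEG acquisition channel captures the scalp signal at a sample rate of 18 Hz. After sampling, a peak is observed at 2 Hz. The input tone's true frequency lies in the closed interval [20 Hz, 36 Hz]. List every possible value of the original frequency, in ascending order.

20 Hz, 34 Hz

Frequencies that alias to 2 Hz are k·fs ± 2 Hz for integer k ≥ 0.
k=0: 2 Hz.
k=1: 16 Hz, 20 Hz.
k=2: 34 Hz, 38 Hz.
k=3: 52 Hz, 56 Hz.
Within [20 Hz, 36 Hz]: 20 Hz, 34 Hz.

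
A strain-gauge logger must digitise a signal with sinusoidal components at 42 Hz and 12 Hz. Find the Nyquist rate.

84 Hz

Highest-frequency component: 42 Hz.
Nyquist rate = 2 × 42 Hz = 84 Hz.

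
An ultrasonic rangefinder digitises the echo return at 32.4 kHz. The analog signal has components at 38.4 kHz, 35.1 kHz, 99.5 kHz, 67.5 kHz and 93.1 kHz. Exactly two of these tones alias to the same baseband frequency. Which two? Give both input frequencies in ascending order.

35.1 kHz, 67.5 kHz

fs/2 = 16.2 kHz.
38.4 kHz mod fs = 6 kHz.
6 kHz ≤ fs/2 = 16.2 kHz, appears at 6 kHz.
35.1 kHz mod fs = 2.7 kHz.
2.7 kHz ≤ fs/2 = 16.2 kHz, appears at 2.7 kHz.
99.5 kHz mod fs = 2.3 kHz.
2.3 kHz ≤ fs/2 = 16.2 kHz, appears at 2.3 kHz.
67.5 kHz mod fs = 2.7 kHz.
2.7 kHz ≤ fs/2 = 16.2 kHz, appears at 2.7 kHz.
93.1 kHz mod fs = 28.3 kHz.
28.3 kHz > fs/2 = 16.2 kHz, folds to fs − 28.3 kHz = 4.1 kHz.
35.1 kHz and 67.5 kHz both map to 2.7 kHz.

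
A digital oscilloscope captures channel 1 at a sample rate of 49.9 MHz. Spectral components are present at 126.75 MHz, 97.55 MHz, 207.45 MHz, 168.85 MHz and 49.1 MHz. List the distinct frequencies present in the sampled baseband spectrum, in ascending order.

fs/2 = 24.95 MHz.
126.75 MHz mod fs = 26.95 MHz.
26.95 MHz > fs/2 = 24.95 MHz, folds to fs − 26.95 MHz = 22.95 MHz.
97.55 MHz mod fs = 47.65 MHz.
47.65 MHz > fs/2 = 24.95 MHz, folds to fs − 47.65 MHz = 2.25 MHz.
207.45 MHz mod fs = 7.85 MHz.
7.85 MHz ≤ fs/2 = 24.95 MHz, appears at 7.85 MHz.
168.85 MHz mod fs = 19.15 MHz.
19.15 MHz ≤ fs/2 = 24.95 MHz, appears at 19.15 MHz.
49.1 MHz > fs/2 = 24.95 MHz, folds to fs − 49.1 MHz = 0.8 MHz.
Distinct values: {0.8 MHz, 2.25 MHz, 7.85 MHz, 19.15 MHz, 22.95 MHz}.

0.8 MHz, 2.25 MHz, 7.85 MHz, 19.15 MHz, 22.95 MHz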